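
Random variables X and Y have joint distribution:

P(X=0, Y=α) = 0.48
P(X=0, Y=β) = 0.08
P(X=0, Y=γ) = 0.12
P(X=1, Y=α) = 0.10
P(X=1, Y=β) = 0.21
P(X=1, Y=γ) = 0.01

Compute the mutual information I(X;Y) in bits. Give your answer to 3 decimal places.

0.222 bits

Marginals: p(X) = (0.6800, 0.3200), p(Y) = (0.5800, 0.2900, 0.1300).
I(X;Y) = Σ p(x,y)·log₂[p(x,y)/(p(x)p(y))].
  (0,α): 0.48·log₂(1.2170) = 0.1360
  (0,β): 0.08·log₂(0.4057) = -0.1041
  (0,γ): 0.12·log₂(1.3575) = 0.0529
  (1,α): 0.10·log₂(0.5388) = -0.0892
  (1,β): 0.21·log₂(2.2629) = 0.2474
  (1,γ): 0.01·log₂(0.2404) = -0.0206
Sum = 0.222 bits.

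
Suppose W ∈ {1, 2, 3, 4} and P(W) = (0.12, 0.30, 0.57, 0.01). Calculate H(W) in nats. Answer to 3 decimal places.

H(W) = −Σ p·ln p.
  −(0.12)·ln(0.12) = 0.2544
  −(0.30)·ln(0.30) = 0.3612
  −(0.57)·ln(0.57) = 0.3204
  −(0.01)·ln(0.01) = 0.0461
Sum: 0.2544 + 0.3612 + 0.3204 + 0.0461 = 0.982 nats.

0.982 nats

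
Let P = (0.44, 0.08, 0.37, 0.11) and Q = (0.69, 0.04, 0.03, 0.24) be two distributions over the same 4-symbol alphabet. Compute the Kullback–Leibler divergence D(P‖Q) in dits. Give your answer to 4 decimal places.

D(P‖Q) = Σ p·log₁₀(p/q).
  0.44·log₁₀(0.44/0.69) = -0.08597
  0.08·log₁₀(0.08/0.04) = 0.02408
  0.37·log₁₀(0.37/0.03) = 0.40370
  0.11·log₁₀(0.11/0.24) = -0.03727
D(P‖Q) = 0.3045 dits.

0.3045 dits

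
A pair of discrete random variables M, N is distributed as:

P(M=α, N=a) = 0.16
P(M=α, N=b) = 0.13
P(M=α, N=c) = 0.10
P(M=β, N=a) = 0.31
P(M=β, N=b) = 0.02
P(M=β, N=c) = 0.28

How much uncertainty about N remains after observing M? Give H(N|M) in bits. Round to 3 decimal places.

Marginals: p(M) = (0.3900, 0.6100), p(N) = (0.4700, 0.1500, 0.3800).
H(N|M) = Σ p(M) · H(N|M=·).
  M=α: p=0.3900, H(N|M=α) = 1.5591
  M=β: p=0.6100, H(N|M=β) = 1.1736
Weighted sum = 1.324 bits.

1.324 bits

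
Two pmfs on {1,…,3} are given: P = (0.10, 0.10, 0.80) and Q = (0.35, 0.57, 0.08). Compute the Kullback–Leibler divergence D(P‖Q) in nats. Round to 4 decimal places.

D(P‖Q) = Σ p·ln(p/q).
  0.10·ln(0.10/0.35) = -0.12528
  0.10·ln(0.10/0.57) = -0.17405
  0.80·ln(0.80/0.08) = 1.84207
D(P‖Q) = 1.5427 nats.

1.5427 nats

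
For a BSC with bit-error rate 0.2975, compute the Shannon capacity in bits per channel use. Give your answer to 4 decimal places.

Binary symmetric channel: C = 1 − h₂(ε) where h₂ is the binary entropy function.
h₂(0.2975) = −0.2975·log₂0.2975 − 0.7025·log₂0.7025 = 0.8782.
C = 1 − 0.8782 = 0.1218 bits per channel use.

0.1218 bits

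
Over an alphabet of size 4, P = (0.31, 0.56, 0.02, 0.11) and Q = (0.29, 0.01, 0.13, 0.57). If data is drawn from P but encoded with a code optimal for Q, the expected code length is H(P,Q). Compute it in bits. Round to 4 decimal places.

H(P,Q) = −Σ p·log₂ q.
  −0.31·log₂(0.29) = 0.55362
  −0.56·log₂(0.01) = 3.72056
  −0.02·log₂(0.13) = 0.05887
  −0.11·log₂(0.57) = 0.08921
H(P,Q) = 4.4223 bits.

4.4223 bits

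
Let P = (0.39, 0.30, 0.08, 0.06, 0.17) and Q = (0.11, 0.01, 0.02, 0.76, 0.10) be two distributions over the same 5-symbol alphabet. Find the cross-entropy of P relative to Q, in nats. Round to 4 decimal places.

2.9633 nats

H(P,Q) = −Σ p·ln q.
  −0.39·ln(0.11) = 0.86084
  −0.30·ln(0.01) = 1.38155
  −0.08·ln(0.02) = 0.31296
  −0.06·ln(0.76) = 0.01647
  −0.17·ln(0.10) = 0.39144
H(P,Q) = 2.9633 nats.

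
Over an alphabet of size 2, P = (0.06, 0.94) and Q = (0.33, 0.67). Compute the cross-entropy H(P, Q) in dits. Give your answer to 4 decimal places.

H(P,Q) = −Σ p·log₁₀ q.
  −0.06·log₁₀(0.33) = 0.02889
  −0.94·log₁₀(0.67) = 0.16349
H(P,Q) = 0.1924 dits.

0.1924 dits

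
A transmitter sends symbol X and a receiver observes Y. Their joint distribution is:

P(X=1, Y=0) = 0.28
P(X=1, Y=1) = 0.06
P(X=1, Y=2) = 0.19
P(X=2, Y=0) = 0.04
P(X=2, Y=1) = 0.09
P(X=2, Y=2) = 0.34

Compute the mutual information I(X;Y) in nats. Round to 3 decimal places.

0.124 nats

Marginals: p(X) = (0.5300, 0.4700), p(Y) = (0.3200, 0.1500, 0.5300).
I(X;Y) = Σ p(x,y)·ln[p(x,y)/(p(x)p(y))].
  (1,0): 0.28·ln(1.6509) = 0.1404
  (1,1): 0.06·ln(0.7547) = -0.0169
  (1,2): 0.19·ln(0.6764) = -0.0743
  (2,0): 0.04·ln(0.2660) = -0.0530
  (2,1): 0.09·ln(1.2766) = 0.0220
  (2,2): 0.34·ln(1.3649) = 0.1058
Sum = 0.124 nats.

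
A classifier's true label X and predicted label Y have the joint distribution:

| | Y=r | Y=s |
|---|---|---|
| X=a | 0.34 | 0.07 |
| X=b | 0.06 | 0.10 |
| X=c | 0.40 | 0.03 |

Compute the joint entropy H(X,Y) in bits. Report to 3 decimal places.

2.054 bits

H(X,Y) = −Σ p(x,y)·log₂ p(x,y) over all 6 cells.
  cell (a,r): −0.34·log₂0.34 = 0.5292
  cell (a,s): −0.07·log₂0.07 = 0.2686
  cell (b,r): −0.06·log₂0.06 = 0.2435
  cell (b,s): −0.10·log₂0.10 = 0.3322
  cell (c,r): −0.40·log₂0.40 = 0.5288
  cell (c,s): −0.03·log₂0.03 = 0.1518
Sum = 2.054 bits.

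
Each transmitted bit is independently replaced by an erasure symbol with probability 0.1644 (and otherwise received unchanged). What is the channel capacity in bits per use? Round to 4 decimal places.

0.8356 bits

Binary erasure channel: capacity C = 1 − ε.
C = 1 − 0.1644 = 0.8356 bits per channel use.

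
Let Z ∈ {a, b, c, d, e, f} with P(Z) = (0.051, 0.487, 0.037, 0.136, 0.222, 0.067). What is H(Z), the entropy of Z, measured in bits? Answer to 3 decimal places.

H(Z) = −Σ p·log₂ p.
  −(0.051)·log₂(0.051) = 0.2190
  −(0.487)·log₂(0.487) = 0.5055
  −(0.037)·log₂(0.037) = 0.1760
  −(0.136)·log₂(0.136) = 0.3915
  −(0.222)·log₂(0.222) = 0.4820
  −(0.067)·log₂(0.067) = 0.2613
Sum: 0.2190 + 0.5055 + 0.1760 + 0.3915 + 0.4820 + 0.2613 = 2.035 bits.

2.035 bits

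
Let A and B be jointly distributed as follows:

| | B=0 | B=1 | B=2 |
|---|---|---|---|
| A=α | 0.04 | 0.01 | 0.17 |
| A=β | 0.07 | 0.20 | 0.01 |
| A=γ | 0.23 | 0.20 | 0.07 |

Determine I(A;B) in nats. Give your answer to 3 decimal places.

0.239 nats

Marginals: p(A) = (0.2200, 0.2800, 0.5000), p(B) = (0.3400, 0.4100, 0.2500).
I(A;B) = H(A) + H(B) − H(A,B).
H(A) = 1.0361, H(B) = 1.0789, H(A,B) = 1.8762.
I(A;B) = 1.0361 + 1.0789 − 1.8762 = 0.239 nats.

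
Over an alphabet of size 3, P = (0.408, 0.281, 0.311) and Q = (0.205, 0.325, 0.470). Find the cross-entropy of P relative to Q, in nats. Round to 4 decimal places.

1.1972 nats

H(P,Q) = −Σ p·ln q.
  −0.408·ln(0.205) = 0.64658
  −0.281·ln(0.325) = 0.31582
  −0.311·ln(0.470) = 0.23481
H(P,Q) = 1.1972 nats.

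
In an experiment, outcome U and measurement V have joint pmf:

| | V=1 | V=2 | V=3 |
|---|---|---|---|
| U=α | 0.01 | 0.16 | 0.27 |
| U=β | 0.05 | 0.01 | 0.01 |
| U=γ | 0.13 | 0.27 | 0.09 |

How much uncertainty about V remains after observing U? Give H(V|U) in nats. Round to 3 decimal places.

0.873 nats

Chain rule: H(V|U) = H(U,V) − H(U).
Marginals: p(U) = (0.4400, 0.0700, 0.4900), p(V) = (0.1900, 0.4400, 0.3700).
H(U,V) = 1.7701 nats; H(U) = 0.8969 nats.
H(V|U) = 1.7701 − 0.8969 = 0.873 nats.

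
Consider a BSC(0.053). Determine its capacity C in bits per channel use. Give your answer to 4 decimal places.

Binary symmetric channel: C = 1 − h₂(ε) where h₂ is the binary entropy function.
h₂(0.053) = −0.053·log₂0.053 − 0.947·log₂0.947 = 0.2990.
C = 1 − 0.2990 = 0.7010 bits per channel use.

0.7010 bits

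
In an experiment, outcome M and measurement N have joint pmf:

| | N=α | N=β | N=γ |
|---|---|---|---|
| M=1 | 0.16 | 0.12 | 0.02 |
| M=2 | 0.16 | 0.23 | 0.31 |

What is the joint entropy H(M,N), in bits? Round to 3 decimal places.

H(M,N) = −Σ p(x,y)·log₂ p(x,y) over all 6 cells.
  cell (1,α): −0.16·log₂0.16 = 0.4230
  cell (1,β): −0.12·log₂0.12 = 0.3671
  cell (1,γ): −0.02·log₂0.02 = 0.1129
  cell (2,α): −0.16·log₂0.16 = 0.4230
  cell (2,β): −0.23·log₂0.23 = 0.4877
  cell (2,γ): −0.31·log₂0.31 = 0.5238
Sum = 2.337 bits.

2.337 bits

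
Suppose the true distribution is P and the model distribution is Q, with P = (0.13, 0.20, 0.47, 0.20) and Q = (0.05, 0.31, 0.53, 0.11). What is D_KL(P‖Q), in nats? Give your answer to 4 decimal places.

D(P‖Q) = Σ p·ln(p/q).
  0.13·ln(0.13/0.05) = 0.12422
  0.20·ln(0.20/0.31) = -0.08765
  0.47·ln(0.47/0.53) = -0.05647
  0.20·ln(0.20/0.11) = 0.11957
D(P‖Q) = 0.0997 nats.

0.0997 nats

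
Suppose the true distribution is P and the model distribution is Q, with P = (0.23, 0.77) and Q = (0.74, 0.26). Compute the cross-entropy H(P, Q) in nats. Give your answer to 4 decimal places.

1.1065 nats

H(P,Q) = −Σ p·ln q.
  −0.23·ln(0.74) = 0.06925
  −0.77·ln(0.26) = 1.03725
H(P,Q) = 1.1065 nats.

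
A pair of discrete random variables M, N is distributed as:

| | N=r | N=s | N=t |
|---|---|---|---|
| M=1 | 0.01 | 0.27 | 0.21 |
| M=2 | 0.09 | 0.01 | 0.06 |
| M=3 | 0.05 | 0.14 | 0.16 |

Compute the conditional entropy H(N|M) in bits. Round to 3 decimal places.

1.251 bits

Chain rule: H(N|M) = H(M,N) − H(M).
Marginals: p(M) = (0.4900, 0.1600, 0.3500), p(N) = (0.1500, 0.4200, 0.4300).
H(M,N) = 2.7081 bits; H(M) = 1.4574 bits.
H(N|M) = 2.7081 − 1.4574 = 1.251 bits.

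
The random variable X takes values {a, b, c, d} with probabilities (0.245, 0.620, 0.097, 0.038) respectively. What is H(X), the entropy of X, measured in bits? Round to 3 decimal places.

H(X) = −Σ p·log₂ p.
  −(0.245)·log₂(0.245) = 0.4971
  −(0.620)·log₂(0.620) = 0.4276
  −(0.097)·log₂(0.097) = 0.3265
  −(0.038)·log₂(0.038) = 0.1793
Sum: 0.4971 + 0.4276 + 0.3265 + 0.1793 = 1.430 bits.

1.430 bits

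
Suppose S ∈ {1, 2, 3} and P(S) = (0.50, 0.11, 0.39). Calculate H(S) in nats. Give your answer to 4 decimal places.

H(S) = −Σ p·ln p.
  −(0.50)·ln(0.50) = 0.34657
  −(0.11)·ln(0.11) = 0.24280
  −(0.39)·ln(0.39) = 0.36723
Sum: 0.34657 + 0.24280 + 0.36723 = 0.9566 nats.

0.9566 nats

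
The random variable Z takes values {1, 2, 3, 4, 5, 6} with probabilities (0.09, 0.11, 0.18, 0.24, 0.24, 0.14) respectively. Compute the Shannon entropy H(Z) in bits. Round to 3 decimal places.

H(Z) = −Σ p·log₂ p.
  −(0.09)·log₂(0.09) = 0.3127
  −(0.11)·log₂(0.11) = 0.3503
  −(0.18)·log₂(0.18) = 0.4453
  −(0.24)·log₂(0.24) = 0.4941
  −(0.24)·log₂(0.24) = 0.4941
  −(0.14)·log₂(0.14) = 0.3971
Sum: 0.3127 + 0.3503 + 0.4453 + 0.4941 + 0.4941 + 0.3971 = 2.494 bits.

2.494 bits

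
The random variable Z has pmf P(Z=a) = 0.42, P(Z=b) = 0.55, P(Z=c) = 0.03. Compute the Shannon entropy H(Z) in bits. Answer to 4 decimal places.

H(Z) = −Σ p·log₂ p.
  −(0.42)·log₂(0.42) = 0.52565
  −(0.55)·log₂(0.55) = 0.47437
  −(0.03)·log₂(0.03) = 0.15177
Sum: 0.52565 + 0.47437 + 0.15177 = 1.1518 bits.

1.1518 bits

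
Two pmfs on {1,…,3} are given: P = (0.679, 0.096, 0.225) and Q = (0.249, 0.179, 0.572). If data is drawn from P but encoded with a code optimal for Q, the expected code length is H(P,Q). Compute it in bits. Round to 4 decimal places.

1.7815 bits

H(P,Q) = −Σ p·log₂ q.
  −0.679·log₂(0.249) = 1.36193
  −0.096·log₂(0.179) = 0.23827
  −0.225·log₂(0.572) = 0.18133
H(P,Q) = 1.7815 bits.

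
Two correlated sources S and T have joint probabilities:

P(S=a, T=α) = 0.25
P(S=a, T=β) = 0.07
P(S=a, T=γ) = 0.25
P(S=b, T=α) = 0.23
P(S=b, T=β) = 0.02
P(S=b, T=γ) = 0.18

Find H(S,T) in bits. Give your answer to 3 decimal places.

H(S,T) = −Σ p(x,y)·log₂ p(x,y) over all 6 cells.
  cell (a,α): −0.25·log₂0.25 = 0.5000
  cell (a,β): −0.07·log₂0.07 = 0.2686
  cell (a,γ): −0.25·log₂0.25 = 0.5000
  cell (b,α): −0.23·log₂0.23 = 0.4877
  cell (b,β): −0.02·log₂0.02 = 0.1129
  cell (b,γ): −0.18·log₂0.18 = 0.4453
Sum = 2.314 bits.

2.314 bits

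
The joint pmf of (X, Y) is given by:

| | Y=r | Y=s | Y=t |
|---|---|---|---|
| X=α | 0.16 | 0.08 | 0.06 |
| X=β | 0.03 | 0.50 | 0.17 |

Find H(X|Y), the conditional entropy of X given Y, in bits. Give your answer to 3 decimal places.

Marginals: p(X) = (0.3000, 0.7000), p(Y) = (0.1900, 0.5800, 0.2300).
H(X|Y) = Σ p(Y) · H(X|Y=·).
  Y=r: p=0.1900, H(X|Y=r) = 0.6292
  Y=s: p=0.5800, H(X|Y=s) = 0.5788
  Y=t: p=0.2300, H(X|Y=t) = 0.8281
Weighted sum = 0.646 bits.

0.646 bits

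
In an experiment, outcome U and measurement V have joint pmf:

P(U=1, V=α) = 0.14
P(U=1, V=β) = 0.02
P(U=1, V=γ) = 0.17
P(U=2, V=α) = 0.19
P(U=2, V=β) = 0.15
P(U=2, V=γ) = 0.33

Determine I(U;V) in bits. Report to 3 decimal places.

Marginals: p(U) = (0.3300, 0.6700), p(V) = (0.3300, 0.1700, 0.5000).
I(U;V) = Σ p(x,y)·log₂[p(x,y)/(p(x)p(y))].
  (1,α): 0.14·log₂(1.2856) = 0.0507
  (1,β): 0.02·log₂(0.3565) = -0.0298
  (1,γ): 0.17·log₂(1.0303) = 0.0073
  (2,α): 0.19·log₂(0.8593) = -0.0416
  (2,β): 0.15·log₂(1.3169) = 0.0596
  (2,γ): 0.33·log₂(0.9851) = -0.0072
Sum = 0.039 bits.

0.039 bits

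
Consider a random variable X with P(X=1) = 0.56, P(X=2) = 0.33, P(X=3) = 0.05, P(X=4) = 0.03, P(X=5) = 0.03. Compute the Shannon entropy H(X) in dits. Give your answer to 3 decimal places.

0.456 dits

H(X) = −Σ p·log₁₀ p.
  −(0.56)·log₁₀(0.56) = 0.1410
  −(0.33)·log₁₀(0.33) = 0.1589
  −(0.05)·log₁₀(0.05) = 0.0651
  −(0.03)·log₁₀(0.03) = 0.0457
  −(0.03)·log₁₀(0.03) = 0.0457
Sum: 0.1410 + 0.1589 + 0.0651 + 0.0457 + 0.0457 = 0.456 dits.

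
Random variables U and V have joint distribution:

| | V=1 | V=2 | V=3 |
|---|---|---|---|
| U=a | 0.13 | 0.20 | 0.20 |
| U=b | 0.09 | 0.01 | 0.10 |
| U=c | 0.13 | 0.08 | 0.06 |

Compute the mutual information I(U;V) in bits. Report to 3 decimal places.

Marginals: p(U) = (0.5300, 0.2000, 0.2700), p(V) = (0.3500, 0.2900, 0.3600).
I(U;V) = Σ p(x,y)·log₂[p(x,y)/(p(x)p(y))].
  (a,1): 0.13·log₂(0.7008) = -0.0667
  (a,2): 0.20·log₂(1.3012) = 0.0760
  (a,3): 0.20·log₂(1.0482) = 0.0136
  (b,1): 0.09·log₂(1.2857) = 0.0326
  (b,2): 0.01·log₂(0.1724) = -0.0254
  (b,3): 0.10·log₂(1.3889) = 0.0474
  (c,1): 0.13·log₂(1.3757) = 0.0598
  (c,2): 0.08·log₂(1.0217) = 0.0025
  (c,3): 0.06·log₂(0.6173) = -0.0418
Sum = 0.098 bits.

0.098 bits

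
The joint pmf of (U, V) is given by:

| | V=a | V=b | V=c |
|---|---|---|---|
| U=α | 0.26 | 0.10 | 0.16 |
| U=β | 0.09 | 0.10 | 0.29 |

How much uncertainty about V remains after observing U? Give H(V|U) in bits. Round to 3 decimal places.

Chain rule: H(V|U) = H(U,V) − H(U).
Marginals: p(U) = (0.5200, 0.4800), p(V) = (0.3500, 0.2000, 0.4500).
H(U,V) = 2.4232 bits; H(U) = 0.9988 bits.
H(V|U) = 2.4232 − 0.9988 = 1.424 bits.

1.424 bits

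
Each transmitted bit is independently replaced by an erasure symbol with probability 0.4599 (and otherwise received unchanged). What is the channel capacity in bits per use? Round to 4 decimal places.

0.5401 bits

Binary erasure channel: capacity C = 1 − ε.
C = 1 − 0.4599 = 0.5401 bits per channel use.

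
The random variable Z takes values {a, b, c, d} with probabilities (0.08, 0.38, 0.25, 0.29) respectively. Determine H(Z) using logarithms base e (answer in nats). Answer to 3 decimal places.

1.275 nats

H(Z) = −Σ p·ln p.
  −(0.08)·ln(0.08) = 0.2021
  −(0.38)·ln(0.38) = 0.3677
  −(0.25)·ln(0.25) = 0.3466
  −(0.29)·ln(0.29) = 0.3590
Sum: 0.2021 + 0.3677 + 0.3466 + 0.3590 = 1.275 nats.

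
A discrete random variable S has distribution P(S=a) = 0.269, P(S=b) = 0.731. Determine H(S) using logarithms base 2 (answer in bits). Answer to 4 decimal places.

H(S) = −Σ p·log₂ p.
  −(0.269)·log₂(0.269) = 0.50957
  −(0.731)·log₂(0.731) = 0.33045
Sum: 0.50957 + 0.33045 = 0.8400 bits.

0.8400 bits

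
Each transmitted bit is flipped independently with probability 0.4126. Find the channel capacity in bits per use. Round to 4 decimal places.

0.0222 bits

Binary symmetric channel: C = 1 − h₂(ε) where h₂ is the binary entropy function.
h₂(0.4126) = −0.4126·log₂0.4126 − 0.5874·log₂0.5874 = 0.9778.
C = 1 − 0.9778 = 0.0222 bits per channel use.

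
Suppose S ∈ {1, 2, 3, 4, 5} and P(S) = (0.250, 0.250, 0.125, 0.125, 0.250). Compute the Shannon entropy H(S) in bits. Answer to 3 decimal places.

2.250 bits

H(S) = −Σ p·log₂ p.
  −(0.250)·log₂(0.250) = 0.5000
  −(0.250)·log₂(0.250) = 0.5000
  −(0.125)·log₂(0.125) = 0.3750
  −(0.125)·log₂(0.125) = 0.3750
  −(0.250)·log₂(0.250) = 0.5000
Sum: 0.5000 + 0.5000 + 0.3750 + 0.3750 + 0.5000 = 2.250 bits.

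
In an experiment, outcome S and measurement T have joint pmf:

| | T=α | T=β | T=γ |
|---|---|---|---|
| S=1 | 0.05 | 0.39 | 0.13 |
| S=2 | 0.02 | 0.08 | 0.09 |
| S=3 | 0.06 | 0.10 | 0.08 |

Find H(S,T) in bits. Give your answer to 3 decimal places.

H(S,T) = −Σ p(x,y)·log₂ p(x,y) over all 9 cells.
  cell (1,α): −0.05·log₂0.05 = 0.2161
  cell (1,β): −0.39·log₂0.39 = 0.5298
  cell (1,γ): −0.13·log₂0.13 = 0.3826
  cell (2,α): −0.02·log₂0.02 = 0.1129
  cell (2,β): −0.08·log₂0.08 = 0.2915
  cell (2,γ): −0.09·log₂0.09 = 0.3127
  cell (3,α): −0.06·log₂0.06 = 0.2435
  cell (3,β): −0.10·log₂0.10 = 0.3322
  cell (3,γ): −0.08·log₂0.08 = 0.2915
Sum = 2.713 bits.

2.713 bits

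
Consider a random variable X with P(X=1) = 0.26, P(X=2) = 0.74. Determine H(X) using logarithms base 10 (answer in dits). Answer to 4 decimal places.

H(X) = −Σ p·log₁₀ p.
  −(0.26)·log₁₀(0.26) = 0.15211
  −(0.74)·log₁₀(0.74) = 0.09677
Sum: 0.15211 + 0.09677 = 0.2489 dits.

0.2489 dits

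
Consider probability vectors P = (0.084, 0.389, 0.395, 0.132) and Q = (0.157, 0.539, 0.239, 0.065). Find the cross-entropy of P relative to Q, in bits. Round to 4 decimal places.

H(P,Q) = −Σ p·log₂ q.
  −0.084·log₂(0.157) = 0.22438
  −0.389·log₂(0.539) = 0.34685
  −0.395·log₂(0.239) = 0.81564
  −0.132·log₂(0.065) = 0.52053
H(P,Q) = 1.9074 bits.

1.9074 bits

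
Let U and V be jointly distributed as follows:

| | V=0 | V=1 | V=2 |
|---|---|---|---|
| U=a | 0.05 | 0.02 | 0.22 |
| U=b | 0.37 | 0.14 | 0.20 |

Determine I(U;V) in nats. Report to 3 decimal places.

Marginals: p(U) = (0.2900, 0.7100), p(V) = (0.4200, 0.1600, 0.4200).
I(U;V) = H(U) + H(V) − H(U,V).
H(U) = 0.6022, H(V) = 1.0219, H(U,V) = 1.5262.
I(U;V) = 0.6022 + 1.0219 − 1.5262 = 0.098 nats.

0.098 nats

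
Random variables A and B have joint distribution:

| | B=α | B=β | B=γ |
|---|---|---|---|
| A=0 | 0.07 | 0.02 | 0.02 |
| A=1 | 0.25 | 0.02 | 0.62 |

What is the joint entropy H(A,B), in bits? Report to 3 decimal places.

H(A,B) = −Σ p(x,y)·log₂ p(x,y) over all 6 cells.
  cell (0,α): −0.07·log₂0.07 = 0.2686
  cell (0,β): −0.02·log₂0.02 = 0.1129
  cell (0,γ): −0.02·log₂0.02 = 0.1129
  cell (1,α): −0.25·log₂0.25 = 0.5000
  cell (1,β): −0.02·log₂0.02 = 0.1129
  cell (1,γ): −0.62·log₂0.62 = 0.4276
Sum = 1.535 bits.

1.535 bits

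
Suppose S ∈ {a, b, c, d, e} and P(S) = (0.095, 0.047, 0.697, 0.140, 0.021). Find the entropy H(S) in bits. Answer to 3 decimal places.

1.407 bits

H(S) = −Σ p·log₂ p.
  −(0.095)·log₂(0.095) = 0.3226
  −(0.047)·log₂(0.047) = 0.2073
  −(0.697)·log₂(0.697) = 0.3630
  −(0.140)·log₂(0.140) = 0.3971
  −(0.021)·log₂(0.021) = 0.1170
Sum: 0.3226 + 0.2073 + 0.3630 + 0.3971 + 0.1170 = 1.407 bits.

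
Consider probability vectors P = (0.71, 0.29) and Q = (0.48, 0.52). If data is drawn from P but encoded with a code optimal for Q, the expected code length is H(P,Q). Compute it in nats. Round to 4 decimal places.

0.7108 nats

H(P,Q) = −Σ p·ln q.
  −0.71·ln(0.48) = 0.52112
  −0.29·ln(0.52) = 0.18964
H(P,Q) = 0.7108 nats.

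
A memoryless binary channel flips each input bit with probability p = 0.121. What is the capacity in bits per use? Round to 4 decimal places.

0.4678 bits

Binary symmetric channel: C = 1 − h₂(ε) where h₂ is the binary entropy function.
h₂(0.121) = −0.121·log₂0.121 − 0.879·log₂0.879 = 0.5322.
C = 1 − 0.5322 = 0.4678 bits per channel use.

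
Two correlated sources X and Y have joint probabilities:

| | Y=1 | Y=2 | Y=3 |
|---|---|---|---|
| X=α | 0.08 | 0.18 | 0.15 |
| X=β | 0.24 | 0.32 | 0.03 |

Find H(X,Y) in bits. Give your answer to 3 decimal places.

2.319 bits

H(X,Y) = −Σ p(x,y)·log₂ p(x,y) over all 6 cells.
  cell (α,1): −0.08·log₂0.08 = 0.2915
  cell (α,2): −0.18·log₂0.18 = 0.4453
  cell (α,3): −0.15·log₂0.15 = 0.4105
  cell (β,1): −0.24·log₂0.24 = 0.4941
  cell (β,2): −0.32·log₂0.32 = 0.5260
  cell (β,3): −0.03·log₂0.03 = 0.1518
Sum = 2.319 bits.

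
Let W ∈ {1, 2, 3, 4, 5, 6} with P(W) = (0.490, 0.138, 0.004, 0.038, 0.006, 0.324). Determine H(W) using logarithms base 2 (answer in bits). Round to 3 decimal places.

H(W) = −Σ p·log₂ p.
  −(0.490)·log₂(0.490) = 0.5043
  −(0.138)·log₂(0.138) = 0.3943
  −(0.004)·log₂(0.004) = 0.0319
  −(0.038)·log₂(0.038) = 0.1793
  −(0.006)·log₂(0.006) = 0.0443
  −(0.324)·log₂(0.324) = 0.5268
Sum: 0.5043 + 0.3943 + 0.0319 + 0.1793 + 0.0443 + 0.5268 = 1.681 bits.

1.681 bits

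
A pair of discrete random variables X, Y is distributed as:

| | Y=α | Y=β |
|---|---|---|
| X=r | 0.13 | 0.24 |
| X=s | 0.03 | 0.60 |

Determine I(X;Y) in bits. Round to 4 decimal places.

Marginals: p(X) = (0.3700, 0.6300), p(Y) = (0.1600, 0.8400).
I(X;Y) = H(X) + H(Y) − H(X,Y).
H(X) = 0.9507, H(Y) = 0.6343, H(X,Y) = 1.4707.
I(X;Y) = 0.9507 + 0.6343 − 1.4707 = 0.1143 bits.

0.1143 bits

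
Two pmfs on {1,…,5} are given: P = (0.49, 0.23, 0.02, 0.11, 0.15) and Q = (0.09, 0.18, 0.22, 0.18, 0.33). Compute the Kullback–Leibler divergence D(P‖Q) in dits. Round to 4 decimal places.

D(P‖Q) = Σ p·log₁₀(p/q).
  0.49·log₁₀(0.49/0.09) = 0.36062
  0.23·log₁₀(0.23/0.18) = 0.02448
  0.02·log₁₀(0.02/0.22) = -0.02083
  0.11·log₁₀(0.11/0.18) = -0.02353
  0.15·log₁₀(0.15/0.33) = -0.05136
D(P‖Q) = 0.2894 dits.

0.2894 dits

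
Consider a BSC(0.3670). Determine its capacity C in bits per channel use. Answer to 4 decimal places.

Binary symmetric channel: C = 1 − h₂(ε) where h₂ is the binary entropy function.
h₂(0.3670) = −0.3670·log₂0.3670 − 0.6330·log₂0.6330 = 0.9483.
C = 1 − 0.9483 = 0.0517 bits per channel use.

0.0517 bits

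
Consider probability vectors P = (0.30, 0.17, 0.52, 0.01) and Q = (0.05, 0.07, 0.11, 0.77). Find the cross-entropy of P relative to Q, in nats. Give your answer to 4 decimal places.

2.5012 nats

H(P,Q) = −Σ p·ln q.
  −0.30·ln(0.05) = 0.89872
  −0.17·ln(0.07) = 0.45207
  −0.52·ln(0.11) = 1.14778
  −0.01·ln(0.77) = 0.00261
H(P,Q) = 2.5012 nats.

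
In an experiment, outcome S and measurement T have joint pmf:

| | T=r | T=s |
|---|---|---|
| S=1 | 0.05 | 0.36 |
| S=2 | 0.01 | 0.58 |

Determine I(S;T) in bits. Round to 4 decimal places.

0.0350 bits

Marginals: p(S) = (0.4100, 0.5900), p(T) = (0.0600, 0.9400).
I(S;T) = Σ p(x,y)·log₂[p(x,y)/(p(x)p(y))].
  (1,r): 0.05·log₂(2.0325) = 0.05116
  (1,s): 0.36·log₂(0.9341) = -0.03541
  (2,r): 0.01·log₂(0.2825) = -0.01824
  (2,s): 0.58·log₂(1.0458) = 0.03747
Sum = 0.0350 bits.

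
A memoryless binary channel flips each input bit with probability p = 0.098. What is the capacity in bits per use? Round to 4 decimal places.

0.5374 bits

Binary symmetric channel: C = 1 − h₂(ε) where h₂ is the binary entropy function.
h₂(0.098) = −0.098·log₂0.098 − 0.902·log₂0.902 = 0.4626.
C = 1 − 0.4626 = 0.5374 bits per channel use.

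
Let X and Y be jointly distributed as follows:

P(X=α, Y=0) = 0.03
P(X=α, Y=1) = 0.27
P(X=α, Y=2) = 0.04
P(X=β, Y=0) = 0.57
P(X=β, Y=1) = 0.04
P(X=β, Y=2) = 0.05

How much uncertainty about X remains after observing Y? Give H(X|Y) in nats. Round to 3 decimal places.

Marginals: p(X) = (0.3400, 0.6600), p(Y) = (0.6000, 0.3100, 0.0900).
H(X|Y) = Σ p(Y) · H(X|Y=·).
  Y=0: p=0.6000, H(X|Y=0) = 0.1985
  Y=1: p=0.3100, H(X|Y=1) = 0.3845
  Y=2: p=0.0900, H(X|Y=2) = 0.6870
Weighted sum = 0.300 nats.

0.300 nats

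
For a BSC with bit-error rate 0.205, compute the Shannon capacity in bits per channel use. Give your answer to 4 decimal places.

0.2682 bits

Binary symmetric channel: C = 1 − h₂(ε) where h₂ is the binary entropy function.
h₂(0.205) = −0.205·log₂0.205 − 0.795·log₂0.795 = 0.7318.
C = 1 − 0.7318 = 0.2682 bits per channel use.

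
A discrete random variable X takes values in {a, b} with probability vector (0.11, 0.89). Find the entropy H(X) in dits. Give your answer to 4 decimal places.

0.1505 dits

H(X) = −Σ p·log₁₀ p.
  −(0.11)·log₁₀(0.11) = 0.10545
  −(0.89)·log₁₀(0.89) = 0.04504
Sum: 0.10545 + 0.04504 = 0.1505 dits.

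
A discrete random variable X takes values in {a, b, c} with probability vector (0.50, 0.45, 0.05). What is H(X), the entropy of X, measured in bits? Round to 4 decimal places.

H(X) = −Σ p·log₂ p.
  −(0.50)·log₂(0.50) = 0.50000
  −(0.45)·log₂(0.45) = 0.51840
  −(0.05)·log₂(0.05) = 0.21610
Sum: 0.50000 + 0.51840 + 0.21610 = 1.2345 bits.

1.2345 bits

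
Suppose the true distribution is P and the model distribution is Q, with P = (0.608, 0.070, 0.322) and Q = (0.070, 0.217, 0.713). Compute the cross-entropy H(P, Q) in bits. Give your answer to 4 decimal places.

H(P,Q) = −Σ p·log₂ q.
  −0.608·log₂(0.070) = 2.33259
  −0.070·log₂(0.217) = 0.15430
  −0.322·log₂(0.713) = 0.15714
H(P,Q) = 2.6440 bits.

2.6440 bits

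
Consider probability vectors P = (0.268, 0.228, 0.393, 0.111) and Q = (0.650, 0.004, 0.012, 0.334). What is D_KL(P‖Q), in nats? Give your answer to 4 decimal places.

D(P‖Q) = Σ p·ln(p/q).
  0.268·ln(0.268/0.650) = -0.23744
  0.228·ln(0.228/0.004) = 0.92182
  0.393·ln(0.393/0.012) = 1.37114
  0.111·ln(0.111/0.334) = -0.12228
D(P‖Q) = 1.9332 nats.

1.9332 nats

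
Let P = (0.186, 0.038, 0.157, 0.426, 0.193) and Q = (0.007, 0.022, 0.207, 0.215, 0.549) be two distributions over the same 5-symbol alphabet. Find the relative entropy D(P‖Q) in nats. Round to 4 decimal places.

0.6769 nats

D(P‖Q) = Σ p·ln(p/q).
  0.186·ln(0.186/0.007) = 0.61005
  0.038·ln(0.038/0.022) = 0.02077
  0.157·ln(0.157/0.207) = -0.04341
  0.426·ln(0.426/0.215) = 0.29130
  0.193·ln(0.193/0.549) = -0.20176
D(P‖Q) = 0.6769 nats.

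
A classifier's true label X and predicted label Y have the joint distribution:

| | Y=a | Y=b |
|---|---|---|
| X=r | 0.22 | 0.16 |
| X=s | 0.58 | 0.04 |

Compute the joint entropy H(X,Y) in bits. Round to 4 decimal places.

1.5452 bits

H(X,Y) = −Σ p(x,y)·log₂ p(x,y) over all 4 cells.
  cell (r,a): −0.22·log₂0.22 = 0.48057
  cell (r,b): −0.16·log₂0.16 = 0.42302
  cell (s,a): −0.58·log₂0.58 = 0.45581
  cell (s,b): −0.04·log₂0.04 = 0.18575
Sum = 1.5452 bits.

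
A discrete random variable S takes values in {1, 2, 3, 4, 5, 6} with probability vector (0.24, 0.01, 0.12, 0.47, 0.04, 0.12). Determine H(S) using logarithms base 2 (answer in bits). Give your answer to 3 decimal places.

1.992 bits

H(S) = −Σ p·log₂ p.
  −(0.24)·log₂(0.24) = 0.4941
  −(0.01)·log₂(0.01) = 0.0664
  −(0.12)·log₂(0.12) = 0.3671
  −(0.47)·log₂(0.47) = 0.5120
  −(0.04)·log₂(0.04) = 0.1858
  −(0.12)·log₂(0.12) = 0.3671
Sum: 0.4941 + 0.0664 + 0.3671 + 0.5120 + 0.1858 + 0.3671 = 1.992 bits.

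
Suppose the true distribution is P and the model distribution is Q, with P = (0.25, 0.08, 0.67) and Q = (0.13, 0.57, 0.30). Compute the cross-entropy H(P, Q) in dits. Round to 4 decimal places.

0.5914 dits

H(P,Q) = −Σ p·log₁₀ q.
  −0.25·log₁₀(0.13) = 0.22151
  −0.08·log₁₀(0.57) = 0.01953
  −0.67·log₁₀(0.30) = 0.35033
H(P,Q) = 0.5914 dits.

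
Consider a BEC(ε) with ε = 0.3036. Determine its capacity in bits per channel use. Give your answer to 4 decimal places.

Binary erasure channel: capacity C = 1 − ε.
C = 1 − 0.3036 = 0.6964 bits per channel use.

0.6964 bits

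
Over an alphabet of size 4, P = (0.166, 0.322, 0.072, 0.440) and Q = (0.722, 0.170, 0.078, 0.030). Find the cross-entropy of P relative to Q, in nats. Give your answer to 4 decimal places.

H(P,Q) = −Σ p·ln q.
  −0.166·ln(0.722) = 0.05407
  −0.322·ln(0.170) = 0.57057
  −0.072·ln(0.078) = 0.18368
  −0.440·ln(0.030) = 1.54289
H(P,Q) = 2.3512 nats.

2.3512 nats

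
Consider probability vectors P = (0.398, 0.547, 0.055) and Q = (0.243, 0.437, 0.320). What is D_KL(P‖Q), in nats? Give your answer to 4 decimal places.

0.2223 nats

D(P‖Q) = Σ p·ln(p/q).
  0.398·ln(0.398/0.243) = 0.19637
  0.547·ln(0.547/0.437) = 0.12281
  0.055·ln(0.055/0.320) = -0.09685
D(P‖Q) = 0.2223 nats.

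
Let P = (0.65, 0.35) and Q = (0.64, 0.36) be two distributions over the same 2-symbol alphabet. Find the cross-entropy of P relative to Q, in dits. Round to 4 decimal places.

H(P,Q) = −Σ p·log₁₀ q.
  −0.65·log₁₀(0.64) = 0.12598
  −0.35·log₁₀(0.36) = 0.15529
H(P,Q) = 0.2813 dits.

0.2813 dits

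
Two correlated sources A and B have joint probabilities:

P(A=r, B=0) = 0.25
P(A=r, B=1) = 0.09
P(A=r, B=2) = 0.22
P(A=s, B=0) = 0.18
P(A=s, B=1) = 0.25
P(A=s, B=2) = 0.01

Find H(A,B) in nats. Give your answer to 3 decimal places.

H(A,B) = −Σ p(x,y)·ln p(x,y) over all 6 cells.
  cell (r,0): −0.25·ln0.25 = 0.3466
  cell (r,1): −0.09·ln0.09 = 0.2167
  cell (r,2): −0.22·ln0.22 = 0.3331
  cell (s,0): −0.18·ln0.18 = 0.3087
  cell (s,1): −0.25·ln0.25 = 0.3466
  cell (s,2): −0.01·ln0.01 = 0.0461
Sum = 1.598 nats.

1.598 nats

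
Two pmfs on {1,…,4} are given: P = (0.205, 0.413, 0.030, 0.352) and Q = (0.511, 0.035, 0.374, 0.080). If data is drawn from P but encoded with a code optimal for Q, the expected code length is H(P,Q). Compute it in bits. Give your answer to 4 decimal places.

3.5212 bits

H(P,Q) = −Σ p·log₂ q.
  −0.205·log₂(0.511) = 0.19856
  −0.413·log₂(0.035) = 1.99748
  −0.030·log₂(0.374) = 0.04257
  −0.352·log₂(0.080) = 1.28264
H(P,Q) = 3.5212 bits.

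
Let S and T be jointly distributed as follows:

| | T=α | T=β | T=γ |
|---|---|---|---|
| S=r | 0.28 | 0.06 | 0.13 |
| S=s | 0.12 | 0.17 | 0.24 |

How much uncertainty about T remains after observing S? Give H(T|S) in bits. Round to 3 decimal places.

1.439 bits

Marginals: p(S) = (0.4700, 0.5300), p(T) = (0.4000, 0.2300, 0.3700).
H(T|S) = Σ p(S) · H(T|S=·).
  S=r: p=0.4700, H(T|S=r) = 1.3371
  S=s: p=0.5300, H(T|S=s) = 1.5289
Weighted sum = 1.439 bits.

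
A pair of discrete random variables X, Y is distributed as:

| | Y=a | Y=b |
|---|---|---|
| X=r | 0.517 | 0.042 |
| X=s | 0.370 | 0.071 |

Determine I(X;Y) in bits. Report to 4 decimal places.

0.0130 bits

Marginals: p(X) = (0.5590, 0.4410), p(Y) = (0.8870, 0.1130).
I(X;Y) = H(X) + H(Y) − H(X,Y).
H(X) = 0.9899, H(Y) = 0.5089, H(X,Y) = 1.4858.
I(X;Y) = 0.9899 + 0.5089 − 1.4858 = 0.0130 bits.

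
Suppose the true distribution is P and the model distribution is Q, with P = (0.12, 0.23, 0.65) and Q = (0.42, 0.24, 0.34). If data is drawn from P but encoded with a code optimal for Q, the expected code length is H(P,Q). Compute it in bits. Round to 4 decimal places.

H(P,Q) = −Σ p·log₂ q.
  −0.12·log₂(0.42) = 0.15018
  −0.23·log₂(0.24) = 0.47355
  −0.65·log₂(0.34) = 1.01166
H(P,Q) = 1.6354 bits.

1.6354 bits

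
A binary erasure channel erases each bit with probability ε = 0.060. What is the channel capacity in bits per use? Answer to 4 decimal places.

0.9400 bits

Binary erasure channel: capacity C = 1 − ε.
C = 1 − 0.060 = 0.9400 bits per channel use.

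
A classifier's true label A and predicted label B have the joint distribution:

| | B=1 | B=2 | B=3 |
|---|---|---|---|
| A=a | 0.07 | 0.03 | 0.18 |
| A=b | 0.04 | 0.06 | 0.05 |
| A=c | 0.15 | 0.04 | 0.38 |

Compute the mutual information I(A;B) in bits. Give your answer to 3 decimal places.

0.072 bits

Marginals: p(A) = (0.2800, 0.1500, 0.5700), p(B) = (0.2600, 0.1300, 0.6100).
I(A;B) = Σ p(x,y)·log₂[p(x,y)/(p(x)p(y))].
  (a,1): 0.07·log₂(0.9615) = -0.0040
  (a,2): 0.03·log₂(0.8242) = -0.0084
  (a,3): 0.18·log₂(1.0539) = 0.0136
  (b,1): 0.04·log₂(1.0256) = 0.0015
  (b,2): 0.06·log₂(3.0769) = 0.0973
  (b,3): 0.05·log₂(0.5464) = -0.0436
  (c,1): 0.15·log₂(1.0121) = 0.0026
  (c,2): 0.04·log₂(0.5398) = -0.0356
  (c,3): 0.38·log₂(1.0929) = 0.0487
Sum = 0.072 bits.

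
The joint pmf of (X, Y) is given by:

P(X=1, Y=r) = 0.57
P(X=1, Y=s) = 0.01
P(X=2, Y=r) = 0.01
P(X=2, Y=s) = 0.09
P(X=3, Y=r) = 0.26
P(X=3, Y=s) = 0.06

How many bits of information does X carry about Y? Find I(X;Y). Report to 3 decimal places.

0.292 bits

Marginals: p(X) = (0.5800, 0.1000, 0.3200), p(Y) = (0.8400, 0.1600).
I(X;Y) = H(X) + H(Y) − H(X,Y).
H(X) = 1.3140, H(Y) = 0.6343, H(X,Y) = 1.6566.
I(X;Y) = 1.3140 + 0.6343 − 1.6566 = 0.292 bits.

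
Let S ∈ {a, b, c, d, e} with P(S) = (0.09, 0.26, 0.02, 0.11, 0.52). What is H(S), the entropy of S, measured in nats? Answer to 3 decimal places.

H(S) = −Σ p·ln p.
  −(0.09)·ln(0.09) = 0.2167
  −(0.26)·ln(0.26) = 0.3502
  −(0.02)·ln(0.02) = 0.0782
  −(0.11)·ln(0.11) = 0.2428
  −(0.52)·ln(0.52) = 0.3400
Sum: 0.2167 + 0.3502 + 0.0782 + 0.2428 + 0.3400 = 1.228 nats.

1.228 nats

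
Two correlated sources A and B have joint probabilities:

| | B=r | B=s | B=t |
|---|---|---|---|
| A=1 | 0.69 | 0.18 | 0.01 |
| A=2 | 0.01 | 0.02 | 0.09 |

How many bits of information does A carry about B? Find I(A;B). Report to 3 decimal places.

0.313 bits

Marginals: p(A) = (0.8800, 0.1200), p(B) = (0.7000, 0.2000, 0.1000).
I(A;B) = Σ p(x,y)·log₂[p(x,y)/(p(x)p(y))].
  (1,r): 0.69·log₂(1.1201) = 0.1129
  (1,s): 0.18·log₂(1.0227) = 0.0058
  (1,t): 0.01·log₂(0.1136) = -0.0314
  (2,r): 0.01·log₂(0.1190) = -0.0307
  (2,s): 0.02·log₂(0.8333) = -0.0053
  (2,t): 0.09·log₂(7.5000) = 0.2616
Sum = 0.313 bits.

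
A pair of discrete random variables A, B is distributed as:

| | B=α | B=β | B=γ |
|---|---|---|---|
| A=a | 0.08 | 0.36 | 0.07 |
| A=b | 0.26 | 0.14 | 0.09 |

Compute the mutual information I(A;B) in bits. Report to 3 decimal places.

Marginals: p(A) = (0.5100, 0.4900), p(B) = (0.3400, 0.5000, 0.1600).
I(A;B) = Σ p(x,y)·log₂[p(x,y)/(p(x)p(y))].
  (a,α): 0.08·log₂(0.4614) = -0.0893
  (a,β): 0.36·log₂(1.4118) = 0.1791
  (a,γ): 0.07·log₂(0.8578) = -0.0155
  (b,α): 0.26·log₂(1.5606) = 0.1670
  (b,β): 0.14·log₂(0.5714) = -0.1130
  (b,γ): 0.09·log₂(1.1480) = 0.0179
Sum = 0.146 bits.

0.146 bits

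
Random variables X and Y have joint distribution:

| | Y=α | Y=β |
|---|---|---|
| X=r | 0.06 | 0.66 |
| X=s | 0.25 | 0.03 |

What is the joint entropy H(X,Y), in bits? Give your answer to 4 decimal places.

H(X,Y) = −Σ p(x,y)·log₂ p(x,y) over all 4 cells.
  cell (r,α): −0.06·log₂0.06 = 0.24353
  cell (r,β): −0.66·log₂0.66 = 0.39564
  cell (s,α): −0.25·log₂0.25 = 0.50000
  cell (s,β): −0.03·log₂0.03 = 0.15177
Sum = 1.2909 bits.

1.2909 bits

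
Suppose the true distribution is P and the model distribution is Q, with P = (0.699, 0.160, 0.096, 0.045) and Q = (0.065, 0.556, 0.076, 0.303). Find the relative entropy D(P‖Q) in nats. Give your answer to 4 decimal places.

1.3976 nats

D(P‖Q) = Σ p·ln(p/q).
  0.699·ln(0.699/0.065) = 1.66031
  0.160·ln(0.160/0.556) = -0.19930
  0.096·ln(0.096/0.076) = 0.02243
  0.045·ln(0.045/0.303) = -0.08582
D(P‖Q) = 1.3976 nats.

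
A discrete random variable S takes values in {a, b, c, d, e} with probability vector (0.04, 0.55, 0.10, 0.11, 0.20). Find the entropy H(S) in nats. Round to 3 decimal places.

H(S) = −Σ p·ln p.
  −(0.04)·ln(0.04) = 0.1288
  −(0.55)·ln(0.55) = 0.3288
  −(0.10)·ln(0.10) = 0.2303
  −(0.11)·ln(0.11) = 0.2428
  −(0.20)·ln(0.20) = 0.3219
Sum: 0.1288 + 0.3288 + 0.2303 + 0.2428 + 0.3219 = 1.253 nats.

1.253 nats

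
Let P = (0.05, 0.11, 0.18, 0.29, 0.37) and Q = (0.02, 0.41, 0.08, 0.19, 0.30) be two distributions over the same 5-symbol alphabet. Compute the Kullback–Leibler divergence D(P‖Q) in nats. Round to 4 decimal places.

0.2473 nats

D(P‖Q) = Σ p·ln(p/q).
  0.05·ln(0.05/0.02) = 0.04581
  0.11·ln(0.11/0.41) = -0.14472
  0.18·ln(0.18/0.08) = 0.14597
  0.29·ln(0.29/0.19) = 0.12263
  0.37·ln(0.37/0.30) = 0.07760
D(P‖Q) = 0.2473 nats.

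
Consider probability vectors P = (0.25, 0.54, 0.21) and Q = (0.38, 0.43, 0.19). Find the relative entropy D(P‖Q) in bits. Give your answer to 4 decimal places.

0.0568 bits

D(P‖Q) = Σ p·log₂(p/q).
  0.25·log₂(0.25/0.38) = -0.15102
  0.54·log₂(0.54/0.43) = 0.17746
  0.21·log₂(0.21/0.19) = 0.03032
D(P‖Q) = 0.0568 bits.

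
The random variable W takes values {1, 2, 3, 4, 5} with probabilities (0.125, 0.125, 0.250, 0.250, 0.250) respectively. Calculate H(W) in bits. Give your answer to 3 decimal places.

2.250 bits

H(W) = −Σ p·log₂ p.
  −(0.125)·log₂(0.125) = 0.3750
  −(0.125)·log₂(0.125) = 0.3750
  −(0.250)·log₂(0.250) = 0.5000
  −(0.250)·log₂(0.250) = 0.5000
  −(0.250)·log₂(0.250) = 0.5000
Sum: 0.3750 + 0.3750 + 0.5000 + 0.5000 + 0.5000 = 2.250 bits.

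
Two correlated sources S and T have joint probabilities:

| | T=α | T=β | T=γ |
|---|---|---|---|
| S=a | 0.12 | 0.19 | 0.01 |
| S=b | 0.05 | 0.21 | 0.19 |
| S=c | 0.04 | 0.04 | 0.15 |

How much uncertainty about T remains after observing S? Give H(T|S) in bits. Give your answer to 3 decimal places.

1.283 bits

Marginals: p(S) = (0.3200, 0.4500, 0.2300), p(T) = (0.2100, 0.4400, 0.3500).
H(T|S) = Σ p(S) · H(T|S=·).
  S=a: p=0.3200, H(T|S=a) = 1.1334
  S=b: p=0.4500, H(T|S=b) = 1.3905
  S=c: p=0.2300, H(T|S=c) = 1.2799
Weighted sum = 1.283 bits.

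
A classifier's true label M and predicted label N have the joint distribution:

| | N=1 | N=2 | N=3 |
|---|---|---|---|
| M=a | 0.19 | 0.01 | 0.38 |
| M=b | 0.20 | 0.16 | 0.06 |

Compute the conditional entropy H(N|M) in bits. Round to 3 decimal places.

1.202 bits

Marginals: p(M) = (0.5800, 0.4200), p(N) = (0.3900, 0.1700, 0.4400).
H(N|M) = Σ p(M) · H(N|M=·).
  M=a: p=0.5800, H(N|M=a) = 1.0281
  M=b: p=0.4200, H(N|M=b) = 1.4412
Weighted sum = 1.202 bits.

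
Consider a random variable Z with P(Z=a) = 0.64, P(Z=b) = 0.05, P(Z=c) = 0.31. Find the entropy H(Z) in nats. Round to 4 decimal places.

H(Z) = −Σ p·ln p.
  −(0.64)·ln(0.64) = 0.28562
  −(0.05)·ln(0.05) = 0.14979
  −(0.31)·ln(0.31) = 0.36307
Sum: 0.28562 + 0.14979 + 0.36307 = 0.7985 nats.

0.7985 nats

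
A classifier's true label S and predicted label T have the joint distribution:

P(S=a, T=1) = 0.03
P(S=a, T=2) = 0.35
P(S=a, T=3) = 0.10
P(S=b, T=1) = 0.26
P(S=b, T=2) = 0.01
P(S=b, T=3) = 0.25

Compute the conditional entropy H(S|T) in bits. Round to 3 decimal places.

0.507 bits

Marginals: p(S) = (0.4800, 0.5200), p(T) = (0.2900, 0.3600, 0.3500).
H(S|T) = Σ p(T) · H(S|T=·).
  T=1: p=0.2900, H(S|T=1) = 0.4798
  T=2: p=0.3600, H(S|T=2) = 0.1831
  T=3: p=0.3500, H(S|T=3) = 0.8631
Weighted sum = 0.507 bits.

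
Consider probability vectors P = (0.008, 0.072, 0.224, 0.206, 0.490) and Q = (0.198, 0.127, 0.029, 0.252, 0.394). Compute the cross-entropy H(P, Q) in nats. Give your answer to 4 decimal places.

1.6949 nats

H(P,Q) = −Σ p·ln q.
  −0.008·ln(0.198) = 0.01296
  −0.072·ln(0.127) = 0.14858
  −0.224·ln(0.029) = 0.79306
  −0.206·ln(0.252) = 0.28394
  −0.490·ln(0.394) = 0.45639
H(P,Q) = 1.6949 nats.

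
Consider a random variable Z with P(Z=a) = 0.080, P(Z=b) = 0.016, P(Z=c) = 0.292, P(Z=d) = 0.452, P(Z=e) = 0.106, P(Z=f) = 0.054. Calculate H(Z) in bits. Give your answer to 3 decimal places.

H(Z) = −Σ p·log₂ p.
  −(0.080)·log₂(0.080) = 0.2915
  −(0.016)·log₂(0.016) = 0.0955
  −(0.292)·log₂(0.292) = 0.5186
  −(0.452)·log₂(0.452) = 0.5178
  −(0.106)·log₂(0.106) = 0.3432
  −(0.054)·log₂(0.054) = 0.2274
Sum: 0.2915 + 0.0955 + 0.5186 + 0.5178 + 0.3432 + 0.2274 = 1.994 bits.

1.994 bits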